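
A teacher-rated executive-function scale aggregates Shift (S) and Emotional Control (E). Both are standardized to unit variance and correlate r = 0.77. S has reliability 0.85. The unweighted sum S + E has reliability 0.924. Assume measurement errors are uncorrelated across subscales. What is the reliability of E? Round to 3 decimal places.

0.881

Var(S+E) = 2 + 2·0.77 = 3.540.
True-score variance = ρ_S + ρ_E + 2·0.77, so 0.924 = (0.85 + ρ_E + 1.54) / 3.540.
ρ_E = 0.924·3.540 − 0.85 − 1.54 = 0.881.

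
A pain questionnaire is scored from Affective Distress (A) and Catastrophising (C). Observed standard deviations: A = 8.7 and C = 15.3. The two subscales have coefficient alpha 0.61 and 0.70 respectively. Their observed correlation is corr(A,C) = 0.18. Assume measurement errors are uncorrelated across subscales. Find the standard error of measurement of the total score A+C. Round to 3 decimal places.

Var(total) = 309.78 + 47.9196 = 357.7.
True-score variance = 210.034 + 47.9196 = 257.953, so reliability = 0.7211.
Error variance = 357.7 − 257.953 = 99.7461; SEM = √99.7461 = 9.987.

9.987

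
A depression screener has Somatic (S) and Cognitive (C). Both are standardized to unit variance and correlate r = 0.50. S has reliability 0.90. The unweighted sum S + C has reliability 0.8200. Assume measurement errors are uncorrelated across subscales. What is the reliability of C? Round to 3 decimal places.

0.560

Var(S+C) = 2 + 2·0.50 = 3.000.
True-score variance = ρ_S + ρ_C + 2·0.50, so 0.8200 = (0.90 + ρ_C + 1.00) / 3.000.
ρ_C = 0.8200·3.000 − 0.90 − 1.00 = 0.560.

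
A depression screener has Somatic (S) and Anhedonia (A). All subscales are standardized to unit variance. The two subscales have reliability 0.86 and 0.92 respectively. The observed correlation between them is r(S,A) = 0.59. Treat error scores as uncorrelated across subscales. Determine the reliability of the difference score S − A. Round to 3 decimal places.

Var(S−A) = 1 + 1 − 2·0.59 = 2 − 1.18 = 0.82.
Under uncorrelated errors the observed covariances equal the true-score covariances, so only the own-variance terms attenuate.
True-score variance = [0.86 + 0.92] − 1.18 = 1.78 − 1.18 = 0.6.
Reliability = 0.6 / 0.82 = 0.732.

0.732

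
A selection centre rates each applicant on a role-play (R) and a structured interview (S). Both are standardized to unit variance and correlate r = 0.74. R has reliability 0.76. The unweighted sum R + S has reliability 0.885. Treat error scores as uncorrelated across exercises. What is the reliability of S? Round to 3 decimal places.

Var(R+S) = 2 + 2·0.74 = 3.480.
True-score variance = ρ_R + ρ_S + 2·0.74, so 0.885 = (0.76 + ρ_S + 1.48) / 3.480.
ρ_S = 0.885·3.480 − 0.76 − 1.48 = 0.840.

0.840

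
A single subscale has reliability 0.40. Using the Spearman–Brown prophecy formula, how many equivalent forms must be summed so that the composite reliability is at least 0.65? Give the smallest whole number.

3

k ≥ ρ*(1−ρ₁)/(ρ₁(1−ρ*)) = 0.65·0.60 / (0.40·0.35) = 2.786.
Smallest integer k = 3.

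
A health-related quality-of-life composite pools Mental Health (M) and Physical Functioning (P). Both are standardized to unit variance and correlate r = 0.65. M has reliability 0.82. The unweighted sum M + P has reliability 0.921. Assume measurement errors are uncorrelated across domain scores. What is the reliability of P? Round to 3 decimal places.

0.919

Var(M+P) = 2 + 2·0.65 = 3.300.
True-score variance = ρ_M + ρ_P + 2·0.65, so 0.921 = (0.82 + ρ_P + 1.30) / 3.300.
ρ_P = 0.921·3.300 − 0.82 − 1.30 = 0.919.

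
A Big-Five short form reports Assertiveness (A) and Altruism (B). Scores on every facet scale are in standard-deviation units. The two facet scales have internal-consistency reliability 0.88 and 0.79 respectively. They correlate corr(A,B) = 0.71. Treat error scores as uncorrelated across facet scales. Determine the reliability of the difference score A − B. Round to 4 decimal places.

0.4310

Var(A−B) = 1 + 1 − 2·0.71 = 2 − 1.42 = 0.58.
Under uncorrelated errors the observed covariances equal the true-score covariances, so only the own-variance terms attenuate.
True-score variance = [0.88 + 0.79] − 1.42 = 1.67 − 1.42 = 0.25.
Reliability = 0.25 / 0.58 = 0.4310.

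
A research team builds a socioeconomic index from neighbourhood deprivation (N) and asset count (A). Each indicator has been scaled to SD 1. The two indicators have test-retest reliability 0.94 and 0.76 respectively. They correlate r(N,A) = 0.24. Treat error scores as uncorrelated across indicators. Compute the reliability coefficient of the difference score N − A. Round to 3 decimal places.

Var(N−A) = 1 + 1 − 2·0.24 = 2 − 0.48 = 1.52.
Under uncorrelated errors the observed covariances equal the true-score covariances, so only the own-variance terms attenuate.
True-score variance = [0.94 + 0.76] − 0.48 = 1.7 − 0.48 = 1.22.
Reliability = 1.22 / 1.52 = 0.803.

0.803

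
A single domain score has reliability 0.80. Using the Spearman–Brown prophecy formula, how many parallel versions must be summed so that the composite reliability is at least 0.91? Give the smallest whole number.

3

k ≥ ρ*(1−ρ₁)/(ρ₁(1−ρ*)) = 0.91·0.20 / (0.80·0.09) = 2.528.
Smallest integer k = 3.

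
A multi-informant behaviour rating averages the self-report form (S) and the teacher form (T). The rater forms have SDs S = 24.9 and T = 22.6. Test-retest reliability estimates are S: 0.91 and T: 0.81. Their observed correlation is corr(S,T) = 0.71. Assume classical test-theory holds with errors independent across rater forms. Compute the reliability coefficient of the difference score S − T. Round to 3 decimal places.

0.539

Var(S−T) = 24.9² + 22.6² − 2·24.9·22.6·0.71 = 1130.77 − 799.091 = 331.679.
Because errors are independent across components, Cov(Tᵢ,Tⱼ) = Cov(Xᵢ,Xⱼ); the off-diagonal part of the true-score variance is the same as above.
True-score variance = [24.9²·0.91 + 22.6²·0.81] − 799.091 = 977.925 − 799.091 = 178.834.
Reliability = 178.834 / 331.679 = 0.539.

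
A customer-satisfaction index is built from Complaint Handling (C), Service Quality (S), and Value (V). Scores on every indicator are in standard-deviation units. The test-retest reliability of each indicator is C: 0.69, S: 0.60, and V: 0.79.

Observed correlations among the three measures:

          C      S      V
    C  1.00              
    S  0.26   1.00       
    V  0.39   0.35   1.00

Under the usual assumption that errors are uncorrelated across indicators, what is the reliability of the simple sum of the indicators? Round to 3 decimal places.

Var(C+S+V) = 3 + 2·[0.26 + 0.39 + 0.35] = 3 + 2 = 5.
With uncorrelated errors the cross-covariances are all true-score covariance, so they carry over unchanged; only the diagonal terms shrink to ρᵢσᵢ².
True-score variance = [0.69 + 0.60 + 0.79] + 2 = 2.08 + 2 = 4.08.
Reliability = 4.08 / 5 = 0.816.

0.816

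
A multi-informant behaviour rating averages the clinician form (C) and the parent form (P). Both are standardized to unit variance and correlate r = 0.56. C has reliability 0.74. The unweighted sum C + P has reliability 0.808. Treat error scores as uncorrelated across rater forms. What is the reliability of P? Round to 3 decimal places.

Var(C+P) = 2 + 2·0.56 = 3.120.
True-score variance = ρ_C + ρ_P + 2·0.56, so 0.808 = (0.74 + ρ_P + 1.12) / 3.120.
ρ_P = 0.808·3.120 − 0.74 − 1.12 = 0.661.

0.661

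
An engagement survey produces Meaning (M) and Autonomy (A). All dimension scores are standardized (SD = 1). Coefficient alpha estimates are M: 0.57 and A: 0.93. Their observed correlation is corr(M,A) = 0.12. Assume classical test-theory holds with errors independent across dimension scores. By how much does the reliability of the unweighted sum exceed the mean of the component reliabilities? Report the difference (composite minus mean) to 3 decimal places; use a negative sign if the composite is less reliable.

0.027

Var(sum) = 2 + 0.24 = 2.24; true-score variance = 1.5 + 0.24 = 1.74; composite reliability = 0.7768.
Mean component reliability = 0.7500.
Difference = 0.7768 − 0.7500 = 0.027.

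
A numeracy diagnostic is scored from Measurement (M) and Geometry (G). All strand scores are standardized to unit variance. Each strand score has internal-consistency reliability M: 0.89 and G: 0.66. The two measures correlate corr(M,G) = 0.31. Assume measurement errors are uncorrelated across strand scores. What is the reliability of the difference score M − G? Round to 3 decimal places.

0.674

Var(M−G) = 1 + 1 − 2·0.31 = 2 − 0.62 = 1.38.
With uncorrelated errors the cross-covariances are all true-score covariance, so they carry over unchanged; only the diagonal terms shrink to ρᵢσᵢ².
True-score variance = [0.89 + 0.66] − 0.62 = 1.55 − 0.62 = 0.93.
Reliability = 0.93 / 1.38 = 0.674.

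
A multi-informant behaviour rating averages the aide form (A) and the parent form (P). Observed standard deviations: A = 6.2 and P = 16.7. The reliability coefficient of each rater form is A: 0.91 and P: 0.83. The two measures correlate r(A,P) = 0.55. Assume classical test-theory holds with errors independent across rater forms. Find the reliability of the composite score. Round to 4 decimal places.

0.8820

Var(A+P) = 6.2² + 16.7² + 2·[6.2·16.7·0.55] = 317.33 + 113.894 = 431.224.
Under uncorrelated errors the observed covariances equal the true-score covariances, so only the own-variance terms attenuate.
True-score variance = [6.2²·0.91 + 16.7²·0.83] + 113.894 = 266.459 + 113.894 = 380.353.
Reliability = 380.353 / 431.224 = 0.8820.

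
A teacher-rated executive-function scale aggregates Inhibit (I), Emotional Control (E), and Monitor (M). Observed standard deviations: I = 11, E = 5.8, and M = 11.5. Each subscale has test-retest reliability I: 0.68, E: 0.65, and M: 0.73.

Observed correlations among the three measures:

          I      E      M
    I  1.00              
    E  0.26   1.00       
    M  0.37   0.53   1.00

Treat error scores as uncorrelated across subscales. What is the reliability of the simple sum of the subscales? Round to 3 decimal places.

0.822

Var(I+E+M) = 11² + 5.8² + 11.5² + 2·[11·5.8·0.26 + 11·11.5·0.37 + 5.8·11.5·0.53] = 286.89 + 197.488 = 484.378.
Under uncorrelated errors the observed covariances equal the true-score covariances, so only the own-variance terms attenuate.
True-score variance = [11²·0.68 + 5.8²·0.65 + 11.5²·0.73] + 197.488 = 200.689 + 197.488 = 398.177.
Reliability = 398.177 / 484.378 = 0.822.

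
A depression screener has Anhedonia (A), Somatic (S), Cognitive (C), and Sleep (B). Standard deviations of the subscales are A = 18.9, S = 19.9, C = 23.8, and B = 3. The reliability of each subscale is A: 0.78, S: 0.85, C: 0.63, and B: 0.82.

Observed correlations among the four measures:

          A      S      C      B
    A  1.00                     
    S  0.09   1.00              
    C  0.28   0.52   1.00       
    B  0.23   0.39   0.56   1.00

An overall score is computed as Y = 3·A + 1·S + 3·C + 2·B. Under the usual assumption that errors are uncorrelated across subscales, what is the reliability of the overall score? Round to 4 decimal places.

0.8019

Var(Y) = 3²·18.9² + 19.9² + 3²·23.8² + 2²·3² + 2·[3·18.9·19.9·0.09 + 9·18.9·23.8·0.28 + 6·18.9·3·0.23 + 3·19.9·23.8·0.52 + 2·19.9·3·0.39 + 6·23.8·3·0.56] = 8744.86 + 4677.32 = 13422.2.
With uncorrelated errors the cross-covariances are all true-score covariance, so they carry over unchanged; only the diagonal terms shrink to ρᵢσᵢ².
True-score variance = [3²·18.9²·0.78 + 19.9²·0.85 + 3²·23.8²·0.63 + 2²·3²·0.82] + 4677.32 = 6085.46 + 4677.32 = 10762.8.
Reliability = 10762.8 / 13422.2 = 0.8019.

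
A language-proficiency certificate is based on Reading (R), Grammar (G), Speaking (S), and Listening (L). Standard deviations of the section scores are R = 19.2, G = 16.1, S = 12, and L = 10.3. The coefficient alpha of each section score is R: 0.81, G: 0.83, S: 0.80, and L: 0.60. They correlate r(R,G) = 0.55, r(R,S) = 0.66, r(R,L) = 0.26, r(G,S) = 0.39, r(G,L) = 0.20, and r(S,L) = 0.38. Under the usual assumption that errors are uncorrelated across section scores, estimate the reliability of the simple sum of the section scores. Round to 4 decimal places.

Var(R+G+S+L) = 19.2² + 16.1² + 12² + 10.3² + 2·[19.2·16.1·0.55 + 19.2·12·0.66 + 19.2·10.3·0.26 + 16.1·12·0.39 + 16.1·10.3·0.20 + 12·10.3·0.38] = 877.94 + 1057.96 = 1935.9.
Under uncorrelated errors the observed covariances equal the true-score covariances, so only the own-variance terms attenuate.
True-score variance = [19.2²·0.81 + 16.1²·0.83 + 12²·0.80 + 10.3²·0.60] + 1057.96 = 692.597 + 1057.96 = 1750.56.
Reliability = 1750.56 / 1935.9 = 0.9043.

0.9043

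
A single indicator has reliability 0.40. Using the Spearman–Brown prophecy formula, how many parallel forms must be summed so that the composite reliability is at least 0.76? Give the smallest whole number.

5

k ≥ ρ*(1−ρ₁)/(ρ₁(1−ρ*)) = 0.76·0.60 / (0.40·0.24) = 4.750.
Smallest integer k = 5.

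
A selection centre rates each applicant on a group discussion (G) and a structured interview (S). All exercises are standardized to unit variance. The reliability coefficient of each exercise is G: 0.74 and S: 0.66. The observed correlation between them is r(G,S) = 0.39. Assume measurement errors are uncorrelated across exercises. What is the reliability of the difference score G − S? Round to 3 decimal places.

0.508

Var(G−S) = 1 + 1 − 2·0.39 = 2 − 0.78 = 1.22.
With uncorrelated errors the cross-covariances are all true-score covariance, so they carry over unchanged; only the diagonal terms shrink to ρᵢσᵢ².
True-score variance = [0.74 + 0.66] − 0.78 = 1.4 − 0.78 = 0.62.
Reliability = 0.62 / 1.22 = 0.508.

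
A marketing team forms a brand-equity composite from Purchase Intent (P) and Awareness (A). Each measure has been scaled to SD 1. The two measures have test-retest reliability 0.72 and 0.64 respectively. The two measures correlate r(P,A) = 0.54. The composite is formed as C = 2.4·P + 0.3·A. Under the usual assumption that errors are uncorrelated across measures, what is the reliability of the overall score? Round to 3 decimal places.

Var(C) = 2.4² + 0.3² + 2·[0.72·0.54] = 5.85 + 0.7776 = 6.6276.
Under uncorrelated errors the observed covariances equal the true-score covariances, so only the own-variance terms attenuate.
True-score variance = [2.4²·0.72 + 0.3²·0.64] + 0.7776 = 4.2048 + 0.7776 = 4.9824.
Reliability = 4.9824 / 6.6276 = 0.752.

0.752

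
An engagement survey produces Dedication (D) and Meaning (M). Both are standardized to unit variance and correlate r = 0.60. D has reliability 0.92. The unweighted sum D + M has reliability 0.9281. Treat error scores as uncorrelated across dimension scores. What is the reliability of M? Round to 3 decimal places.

0.850

Var(D+M) = 2 + 2·0.60 = 3.200.
True-score variance = ρ_D + ρ_M + 2·0.60, so 0.9281 = (0.92 + ρ_M + 1.20) / 3.200.
ρ_M = 0.9281·3.200 − 0.92 − 1.20 = 0.850.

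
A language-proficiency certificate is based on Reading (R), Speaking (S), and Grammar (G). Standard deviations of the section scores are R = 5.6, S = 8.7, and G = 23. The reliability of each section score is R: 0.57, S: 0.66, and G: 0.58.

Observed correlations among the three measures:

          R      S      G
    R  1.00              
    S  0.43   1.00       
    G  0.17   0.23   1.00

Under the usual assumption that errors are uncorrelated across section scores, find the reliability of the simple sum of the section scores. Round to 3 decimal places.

Var(R+S+G) = 5.6² + 8.7² + 23² + 2·[5.6·8.7·0.43 + 5.6·23·0.17 + 8.7·23·0.23] = 636.05 + 177.737 = 813.787.
With uncorrelated errors the cross-covariances are all true-score covariance, so they carry over unchanged; only the diagonal terms shrink to ρᵢσᵢ².
True-score variance = [5.6²·0.57 + 8.7²·0.66 + 23²·0.58] + 177.737 = 374.651 + 177.737 = 552.388.
Reliability = 552.388 / 813.787 = 0.679.

0.679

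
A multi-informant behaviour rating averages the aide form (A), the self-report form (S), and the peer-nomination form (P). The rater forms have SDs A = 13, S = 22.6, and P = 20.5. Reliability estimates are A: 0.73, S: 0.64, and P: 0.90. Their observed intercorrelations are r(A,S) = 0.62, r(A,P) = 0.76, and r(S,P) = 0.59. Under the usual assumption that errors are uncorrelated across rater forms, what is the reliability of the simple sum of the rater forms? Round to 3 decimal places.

0.888

Var(A+S+P) = 13² + 22.6² + 20.5² + 2·[13·22.6·0.62 + 13·20.5·0.76 + 22.6·20.5·0.59] = 1100.01 + 1316.09 = 2416.1.
Under uncorrelated errors the observed covariances equal the true-score covariances, so only the own-variance terms attenuate.
True-score variance = [13²·0.73 + 22.6²·0.64 + 20.5²·0.90] + 1316.09 = 828.481 + 1316.09 = 2144.57.
Reliability = 2144.57 / 2416.1 = 0.888.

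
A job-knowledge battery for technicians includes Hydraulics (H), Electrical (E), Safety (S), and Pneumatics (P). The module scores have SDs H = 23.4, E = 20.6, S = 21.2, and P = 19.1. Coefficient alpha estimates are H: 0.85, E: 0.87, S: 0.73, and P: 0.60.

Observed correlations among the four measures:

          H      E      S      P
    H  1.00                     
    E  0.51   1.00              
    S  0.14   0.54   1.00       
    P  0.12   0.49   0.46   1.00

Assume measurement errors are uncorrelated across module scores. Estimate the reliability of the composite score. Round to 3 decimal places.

Var(H+E+S+P) = 23.4² + 20.6² + 21.2² + 19.1² + 2·[23.4·20.6·0.51 + 23.4·21.2·0.14 + 23.4·19.1·0.12 + 20.6·21.2·0.54 + 20.6·19.1·0.49 + 21.2·19.1·0.46] = 1786.17 + 1967.62 = 3753.79.
With uncorrelated errors the cross-covariances are all true-score covariance, so they carry over unchanged; only the diagonal terms shrink to ρᵢσᵢ².
True-score variance = [23.4²·0.85 + 20.6²·0.87 + 21.2²·0.73 + 19.1²·0.60] + 1967.62 = 1381.6 + 1967.62 = 3349.22.
Reliability = 3349.22 / 3753.79 = 0.892.

0.892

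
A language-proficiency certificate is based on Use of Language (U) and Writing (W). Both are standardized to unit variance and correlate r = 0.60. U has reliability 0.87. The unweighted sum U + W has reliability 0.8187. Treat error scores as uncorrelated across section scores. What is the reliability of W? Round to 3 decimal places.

Var(U+W) = 2 + 2·0.60 = 3.200.
True-score variance = ρ_U + ρ_W + 2·0.60, so 0.8187 = (0.87 + ρ_W + 1.20) / 3.200.
ρ_W = 0.8187·3.200 − 0.87 − 1.20 = 0.550.

0.550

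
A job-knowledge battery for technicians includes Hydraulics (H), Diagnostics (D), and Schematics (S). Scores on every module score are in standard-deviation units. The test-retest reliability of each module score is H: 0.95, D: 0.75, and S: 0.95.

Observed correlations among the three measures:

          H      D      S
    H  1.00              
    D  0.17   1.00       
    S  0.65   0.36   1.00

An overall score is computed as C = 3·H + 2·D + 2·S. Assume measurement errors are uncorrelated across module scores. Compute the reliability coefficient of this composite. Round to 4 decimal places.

Var(C) = 3² + 2² + 2² + 2·[6·0.17 + 6·0.65 + 4·0.36] = 17 + 12.72 = 29.72.
With uncorrelated errors the cross-covariances are all true-score covariance, so they carry over unchanged; only the diagonal terms shrink to ρᵢσᵢ².
True-score variance = [3²·0.95 + 2²·0.75 + 2²·0.95] + 12.72 = 15.35 + 12.72 = 28.07.
Reliability = 28.07 / 29.72 = 0.9445.

0.9445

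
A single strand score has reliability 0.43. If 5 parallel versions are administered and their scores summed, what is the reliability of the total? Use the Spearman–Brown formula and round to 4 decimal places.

ρ_k = kρ / (1 + (k−1)ρ) = 5·0.43 / (1 + 4·0.43) = 2.150 / 2.720 = 0.7904.

0.7904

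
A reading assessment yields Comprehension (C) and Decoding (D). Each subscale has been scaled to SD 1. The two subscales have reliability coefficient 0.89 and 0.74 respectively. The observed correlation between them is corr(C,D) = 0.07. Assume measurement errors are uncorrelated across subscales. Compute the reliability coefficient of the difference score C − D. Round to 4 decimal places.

0.8011

Var(C−D) = 1 + 1 − 2·0.07 = 2 − 0.14 = 1.86.
Because errors are independent across components, Cov(Tᵢ,Tⱼ) = Cov(Xᵢ,Xⱼ); the off-diagonal part of the true-score variance is the same as above.
True-score variance = [0.89 + 0.74] − 0.14 = 1.63 − 0.14 = 1.49.
Reliability = 1.49 / 1.86 = 0.8011.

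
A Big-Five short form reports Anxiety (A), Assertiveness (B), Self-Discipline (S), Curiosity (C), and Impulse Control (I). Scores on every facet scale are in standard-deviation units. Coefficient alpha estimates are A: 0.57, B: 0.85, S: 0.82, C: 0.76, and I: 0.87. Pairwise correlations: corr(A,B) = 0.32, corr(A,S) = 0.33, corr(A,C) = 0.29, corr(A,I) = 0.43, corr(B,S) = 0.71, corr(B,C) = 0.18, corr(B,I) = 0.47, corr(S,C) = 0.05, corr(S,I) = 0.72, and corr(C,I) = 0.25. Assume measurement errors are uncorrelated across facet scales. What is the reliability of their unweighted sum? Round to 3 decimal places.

Var(A+B+S+C+I) = 5 + 2·[0.32 + 0.33 + 0.29 + 0.43 + 0.71 + 0.18 + 0.47 + 0.05 + 0.72 + 0.25] = 5 + 7.5 = 12.5.
Under uncorrelated errors the observed covariances equal the true-score covariances, so only the own-variance terms attenuate.
True-score variance = [0.57 + 0.85 + 0.82 + 0.76 + 0.87] + 7.5 = 3.87 + 7.5 = 11.37.
Reliability = 11.37 / 12.5 = 0.910.

0.910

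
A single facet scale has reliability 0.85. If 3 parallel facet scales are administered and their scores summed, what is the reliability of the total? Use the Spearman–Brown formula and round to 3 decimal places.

ρ_k = kρ / (1 + (k−1)ρ) = 3·0.85 / (1 + 2·0.85) = 2.550 / 2.700 = 0.944.

0.944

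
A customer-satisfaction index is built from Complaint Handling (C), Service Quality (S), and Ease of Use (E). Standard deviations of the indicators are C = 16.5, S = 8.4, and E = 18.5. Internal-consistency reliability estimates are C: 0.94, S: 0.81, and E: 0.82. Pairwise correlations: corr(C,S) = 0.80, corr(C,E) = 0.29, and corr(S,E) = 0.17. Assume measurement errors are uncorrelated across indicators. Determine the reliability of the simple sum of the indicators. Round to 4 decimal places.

0.9196

Var(C+S+E) = 16.5² + 8.4² + 18.5² + 2·[16.5·8.4·0.80 + 16.5·18.5·0.29 + 8.4·18.5·0.17] = 685.06 + 451.641 = 1136.7.
With uncorrelated errors the cross-covariances are all true-score covariance, so they carry over unchanged; only the diagonal terms shrink to ρᵢσᵢ².
True-score variance = [16.5²·0.94 + 8.4²·0.81 + 18.5²·0.82] + 451.641 = 593.714 + 451.641 = 1045.35.
Reliability = 1045.35 / 1136.7 = 0.9196.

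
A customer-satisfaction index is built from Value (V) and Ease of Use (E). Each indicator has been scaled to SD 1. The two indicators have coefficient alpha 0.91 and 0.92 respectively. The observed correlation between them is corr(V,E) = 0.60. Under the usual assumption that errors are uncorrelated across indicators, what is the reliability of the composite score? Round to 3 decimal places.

0.947

Var(V+E) = 2 + 2·[0.60] = 2 + 1.2 = 3.2.
Because errors are independent across components, Cov(Tᵢ,Tⱼ) = Cov(Xᵢ,Xⱼ); the off-diagonal part of the true-score variance is the same as above.
True-score variance = [0.91 + 0.92] + 1.2 = 1.83 + 1.2 = 3.03.
Reliability = 3.03 / 3.2 = 0.947.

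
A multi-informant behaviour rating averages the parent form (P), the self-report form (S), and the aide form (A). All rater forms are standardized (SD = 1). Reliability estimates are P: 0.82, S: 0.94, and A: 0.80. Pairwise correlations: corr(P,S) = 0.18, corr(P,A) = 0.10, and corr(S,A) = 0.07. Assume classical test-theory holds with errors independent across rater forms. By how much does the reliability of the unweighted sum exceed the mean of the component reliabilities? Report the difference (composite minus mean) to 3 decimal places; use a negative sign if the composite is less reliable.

Var(sum) = 3 + 0.7 = 3.7; true-score variance = 2.56 + 0.7 = 3.26; composite reliability = 0.8811.
Mean component reliability = 0.8533.
Difference = 0.8811 − 0.8533 = 0.028.

0.028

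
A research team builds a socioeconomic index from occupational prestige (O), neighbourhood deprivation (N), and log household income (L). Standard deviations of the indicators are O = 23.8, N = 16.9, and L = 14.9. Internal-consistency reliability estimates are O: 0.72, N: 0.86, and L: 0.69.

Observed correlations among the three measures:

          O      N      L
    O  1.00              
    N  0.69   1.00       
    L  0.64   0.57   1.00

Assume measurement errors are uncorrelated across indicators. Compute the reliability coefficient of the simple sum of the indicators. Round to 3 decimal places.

Var(O+N+L) = 23.8² + 16.9² + 14.9² + 2·[23.8·16.9·0.69 + 23.8·14.9·0.64 + 16.9·14.9·0.57] = 1074.06 + 1296.04 = 2370.1.
Under uncorrelated errors the observed covariances equal the true-score covariances, so only the own-variance terms attenuate.
True-score variance = [23.8²·0.72 + 16.9²·0.86 + 14.9²·0.69] + 1296.04 = 806.648 + 1296.04 = 2102.69.
Reliability = 2102.69 / 2370.1 = 0.887.

0.887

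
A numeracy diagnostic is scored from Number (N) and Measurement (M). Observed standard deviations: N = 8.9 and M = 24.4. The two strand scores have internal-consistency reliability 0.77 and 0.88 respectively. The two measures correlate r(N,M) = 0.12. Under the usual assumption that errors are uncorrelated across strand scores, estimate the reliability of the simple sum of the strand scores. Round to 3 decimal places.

Var(N+M) = 8.9² + 24.4² + 2·[8.9·24.4·0.12] = 674.57 + 52.1184 = 726.688.
Under uncorrelated errors the observed covariances equal the true-score covariances, so only the own-variance terms attenuate.
True-score variance = [8.9²·0.77 + 24.4²·0.88] + 52.1184 = 584.909 + 52.1184 = 637.027.
Reliability = 637.027 / 726.688 = 0.877.

0.877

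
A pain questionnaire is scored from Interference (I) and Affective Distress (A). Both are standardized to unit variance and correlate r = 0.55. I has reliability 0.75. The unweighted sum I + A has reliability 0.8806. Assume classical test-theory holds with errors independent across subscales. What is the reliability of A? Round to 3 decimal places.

0.880

Var(I+A) = 2 + 2·0.55 = 3.100.
True-score variance = ρ_I + ρ_A + 2·0.55, so 0.8806 = (0.75 + ρ_A + 1.10) / 3.100.
ρ_A = 0.8806·3.100 − 0.75 − 1.10 = 0.880.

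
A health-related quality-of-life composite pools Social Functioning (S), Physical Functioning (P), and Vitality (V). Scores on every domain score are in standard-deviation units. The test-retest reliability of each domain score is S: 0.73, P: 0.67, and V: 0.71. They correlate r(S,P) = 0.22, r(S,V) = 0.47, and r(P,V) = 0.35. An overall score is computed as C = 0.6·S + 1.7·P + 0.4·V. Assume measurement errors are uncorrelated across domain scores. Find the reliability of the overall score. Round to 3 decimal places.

0.759

Var(C) = 0.6² + 1.7² + 0.4² + 2·[1.02·0.22 + 0.24·0.47 + 0.68·0.35] = 3.41 + 1.1504 = 4.5604.
With uncorrelated errors the cross-covariances are all true-score covariance, so they carry over unchanged; only the diagonal terms shrink to ρᵢσᵢ².
True-score variance = [0.6²·0.73 + 1.7²·0.67 + 0.4²·0.71] + 1.1504 = 2.3127 + 1.1504 = 3.4631.
Reliability = 3.4631 / 4.5604 = 0.759.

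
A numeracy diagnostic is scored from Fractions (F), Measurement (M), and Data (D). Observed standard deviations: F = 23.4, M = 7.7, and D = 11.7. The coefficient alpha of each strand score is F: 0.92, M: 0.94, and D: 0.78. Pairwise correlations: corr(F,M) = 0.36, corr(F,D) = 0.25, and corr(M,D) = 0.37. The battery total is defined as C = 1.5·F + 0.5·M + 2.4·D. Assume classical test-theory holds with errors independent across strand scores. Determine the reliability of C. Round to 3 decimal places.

0.899

Var(C) = 1.5²·23.4² + 0.5²·7.7² + 2.4²·11.7² + 2·[0.75·23.4·7.7·0.36 + 3.6·23.4·11.7·0.25 + 1.2·7.7·11.7·0.37] = 2035.32 + 670.101 = 2705.42.
Under uncorrelated errors the observed covariances equal the true-score covariances, so only the own-variance terms attenuate.
True-score variance = [1.5²·23.4²·0.92 + 0.5²·7.7²·0.94 + 2.4²·11.7²·0.78] + 670.101 = 1762.4 + 670.101 = 2432.5.
Reliability = 2432.5 / 2705.42 = 0.899.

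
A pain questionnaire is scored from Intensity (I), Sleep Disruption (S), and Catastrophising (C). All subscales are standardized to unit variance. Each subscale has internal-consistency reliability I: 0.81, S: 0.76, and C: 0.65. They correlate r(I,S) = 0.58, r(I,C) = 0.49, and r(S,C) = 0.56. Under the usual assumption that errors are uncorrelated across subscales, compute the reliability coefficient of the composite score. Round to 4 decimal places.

0.8754

Var(I+S+C) = 3 + 2·[0.58 + 0.49 + 0.56] = 3 + 3.26 = 6.26.
With uncorrelated errors the cross-covariances are all true-score covariance, so they carry over unchanged; only the diagonal terms shrink to ρᵢσᵢ².
True-score variance = [0.81 + 0.76 + 0.65] + 3.26 = 2.22 + 3.26 = 5.48.
Reliability = 5.48 / 6.26 = 0.8754.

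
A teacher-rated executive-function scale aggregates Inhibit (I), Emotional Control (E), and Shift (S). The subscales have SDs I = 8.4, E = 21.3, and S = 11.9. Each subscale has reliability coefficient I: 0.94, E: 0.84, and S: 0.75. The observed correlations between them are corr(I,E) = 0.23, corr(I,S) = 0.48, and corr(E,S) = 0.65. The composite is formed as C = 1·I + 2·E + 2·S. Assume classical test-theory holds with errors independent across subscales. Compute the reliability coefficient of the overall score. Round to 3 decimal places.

Var(C) = 8.4² + 2²·21.3² + 2²·11.9² + 2·[2·8.4·21.3·0.23 + 2·8.4·11.9·0.48 + 4·21.3·11.9·0.65] = 2451.76 + 1674.57 = 4126.33.
Under uncorrelated errors the observed covariances equal the true-score covariances, so only the own-variance terms attenuate.
True-score variance = [8.4²·0.94 + 2²·21.3²·0.84 + 2²·11.9²·0.75] + 1674.57 = 2015.55 + 1674.57 = 3690.13.
Reliability = 3690.13 / 4126.33 = 0.894.

0.894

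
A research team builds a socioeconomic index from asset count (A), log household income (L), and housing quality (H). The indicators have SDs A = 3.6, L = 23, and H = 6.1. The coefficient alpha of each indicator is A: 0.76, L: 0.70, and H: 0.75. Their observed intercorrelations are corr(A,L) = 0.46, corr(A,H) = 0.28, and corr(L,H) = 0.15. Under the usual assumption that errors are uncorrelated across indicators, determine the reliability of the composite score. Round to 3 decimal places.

0.759

Var(A+L+H) = 3.6² + 23² + 6.1² + 2·[3.6·23·0.46 + 3.6·6.1·0.28 + 23·6.1·0.15] = 579.17 + 130.564 = 709.734.
Because errors are independent across components, Cov(Tᵢ,Tⱼ) = Cov(Xᵢ,Xⱼ); the off-diagonal part of the true-score variance is the same as above.
True-score variance = [3.6²·0.76 + 23²·0.70 + 6.1²·0.75] + 130.564 = 408.057 + 130.564 = 538.621.
Reliability = 538.621 / 709.734 = 0.759.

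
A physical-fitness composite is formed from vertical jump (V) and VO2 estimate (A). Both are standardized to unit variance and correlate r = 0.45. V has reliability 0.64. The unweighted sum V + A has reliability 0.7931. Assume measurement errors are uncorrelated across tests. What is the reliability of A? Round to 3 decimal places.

0.760

Var(V+A) = 2 + 2·0.45 = 2.900.
True-score variance = ρ_V + ρ_A + 2·0.45, so 0.7931 = (0.64 + ρ_A + 0.90) / 2.900.
ρ_A = 0.7931·2.900 − 0.64 − 0.90 = 0.760.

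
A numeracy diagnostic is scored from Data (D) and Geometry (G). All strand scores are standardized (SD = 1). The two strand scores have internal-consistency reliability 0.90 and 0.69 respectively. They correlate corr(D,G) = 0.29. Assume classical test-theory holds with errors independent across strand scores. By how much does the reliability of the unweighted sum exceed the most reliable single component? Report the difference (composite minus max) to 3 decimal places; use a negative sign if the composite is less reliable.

Var(sum) = 2 + 0.58 = 2.58; true-score variance = 1.59 + 0.58 = 2.17; composite reliability = 0.8411.
Max component reliability = 0.9000.
Difference = 0.8411 − 0.9000 = -0.059.

-0.059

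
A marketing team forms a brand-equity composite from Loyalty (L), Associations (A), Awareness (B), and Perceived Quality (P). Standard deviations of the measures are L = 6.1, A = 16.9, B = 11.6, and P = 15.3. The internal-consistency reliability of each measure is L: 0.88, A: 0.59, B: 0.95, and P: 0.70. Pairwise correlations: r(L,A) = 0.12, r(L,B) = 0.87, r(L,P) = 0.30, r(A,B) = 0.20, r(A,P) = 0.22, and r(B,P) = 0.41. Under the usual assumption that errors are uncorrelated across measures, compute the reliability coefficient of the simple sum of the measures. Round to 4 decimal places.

Var(L+A+B+P) = 6.1² + 16.9² + 11.6² + 15.3² + 2·[6.1·16.9·0.12 + 6.1·11.6·0.87 + 6.1·15.3·0.30 + 16.9·11.6·0.20 + 16.9·15.3·0.22 + 11.6·15.3·0.41] = 691.47 + 541.582 = 1233.05.
With uncorrelated errors the cross-covariances are all true-score covariance, so they carry over unchanged; only the diagonal terms shrink to ρᵢσᵢ².
True-score variance = [6.1²·0.88 + 16.9²·0.59 + 11.6²·0.95 + 15.3²·0.70] + 541.582 = 492.95 + 541.582 = 1034.53.
Reliability = 1034.53 / 1233.05 = 0.8390.

0.8390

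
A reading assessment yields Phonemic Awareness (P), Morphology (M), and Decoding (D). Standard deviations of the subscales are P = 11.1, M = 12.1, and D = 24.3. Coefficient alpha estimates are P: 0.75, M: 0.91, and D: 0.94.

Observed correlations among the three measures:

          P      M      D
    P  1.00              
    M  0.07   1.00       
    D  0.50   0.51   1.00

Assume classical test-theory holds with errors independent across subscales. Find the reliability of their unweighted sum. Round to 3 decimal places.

Var(P+M+D) = 11.1² + 12.1² + 24.3² + 2·[11.1·12.1·0.07 + 11.1·24.3·0.50 + 12.1·24.3·0.51] = 860.11 + 588.444 = 1448.55.
With uncorrelated errors the cross-covariances are all true-score covariance, so they carry over unchanged; only the diagonal terms shrink to ρᵢσᵢ².
True-score variance = [11.1²·0.75 + 12.1²·0.91 + 24.3²·0.94] + 588.444 = 780.701 + 588.444 = 1369.15.
Reliability = 1369.15 / 1448.55 = 0.945.

0.945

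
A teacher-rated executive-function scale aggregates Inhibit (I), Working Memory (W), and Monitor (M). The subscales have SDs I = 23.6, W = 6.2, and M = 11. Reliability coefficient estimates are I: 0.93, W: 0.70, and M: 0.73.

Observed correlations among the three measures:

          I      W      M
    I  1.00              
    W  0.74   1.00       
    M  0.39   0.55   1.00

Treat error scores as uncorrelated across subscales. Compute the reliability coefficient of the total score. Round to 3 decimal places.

0.931

Var(I+W+M) = 23.6² + 6.2² + 11² + 2·[23.6·6.2·0.74 + 23.6·11·0.39 + 6.2·11·0.55] = 716.4 + 494.062 = 1210.46.
Under uncorrelated errors the observed covariances equal the true-score covariances, so only the own-variance terms attenuate.
True-score variance = [23.6²·0.93 + 6.2²·0.70 + 11²·0.73] + 494.062 = 633.211 + 494.062 = 1127.27.
Reliability = 1127.27 / 1210.46 = 0.931.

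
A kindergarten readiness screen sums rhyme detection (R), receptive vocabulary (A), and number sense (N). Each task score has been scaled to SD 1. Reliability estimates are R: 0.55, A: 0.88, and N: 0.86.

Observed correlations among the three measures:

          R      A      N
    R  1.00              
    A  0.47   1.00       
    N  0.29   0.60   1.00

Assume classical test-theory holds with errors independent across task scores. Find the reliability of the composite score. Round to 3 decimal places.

0.876

Var(R+A+N) = 3 + 2·[0.47 + 0.29 + 0.60] = 3 + 2.72 = 5.72.
Because errors are independent across components, Cov(Tᵢ,Tⱼ) = Cov(Xᵢ,Xⱼ); the off-diagonal part of the true-score variance is the same as above.
True-score variance = [0.55 + 0.88 + 0.86] + 2.72 = 2.29 + 2.72 = 5.01.
Reliability = 5.01 / 5.72 = 0.876.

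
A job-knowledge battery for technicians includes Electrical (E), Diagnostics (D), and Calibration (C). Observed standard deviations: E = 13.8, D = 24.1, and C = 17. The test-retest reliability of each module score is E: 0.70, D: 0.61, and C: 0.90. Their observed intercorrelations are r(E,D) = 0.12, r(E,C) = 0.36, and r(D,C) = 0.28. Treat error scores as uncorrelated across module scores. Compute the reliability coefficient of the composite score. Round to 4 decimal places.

0.7968

Var(E+D+C) = 13.8² + 24.1² + 17² + 2·[13.8·24.1·0.12 + 13.8·17·0.36 + 24.1·17·0.28] = 1060.25 + 478.163 = 1538.41.
Because errors are independent across components, Cov(Tᵢ,Tⱼ) = Cov(Xᵢ,Xⱼ); the off-diagonal part of the true-score variance is the same as above.
True-score variance = [13.8²·0.70 + 24.1²·0.61 + 17²·0.90] + 478.163 = 747.702 + 478.163 = 1225.87.
Reliability = 1225.87 / 1538.41 = 0.7968.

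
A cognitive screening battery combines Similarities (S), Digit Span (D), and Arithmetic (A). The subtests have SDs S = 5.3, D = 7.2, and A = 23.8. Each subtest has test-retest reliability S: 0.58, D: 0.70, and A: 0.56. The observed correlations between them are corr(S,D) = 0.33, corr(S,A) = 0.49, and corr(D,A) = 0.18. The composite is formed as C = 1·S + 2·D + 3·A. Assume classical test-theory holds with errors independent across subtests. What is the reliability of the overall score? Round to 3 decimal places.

Var(C) = 5.3² + 2²·7.2² + 3²·23.8² + 2·[2·5.3·7.2·0.33 + 3·5.3·23.8·0.49 + 6·7.2·23.8·0.18] = 5333.41 + 791.36 = 6124.77.
With uncorrelated errors the cross-covariances are all true-score covariance, so they carry over unchanged; only the diagonal terms shrink to ρᵢσᵢ².
True-score variance = [5.3²·0.58 + 2²·7.2²·0.70 + 3²·23.8²·0.56] + 791.36 = 3016.3 + 791.36 = 3807.66.
Reliability = 3807.66 / 6124.77 = 0.622.

0.622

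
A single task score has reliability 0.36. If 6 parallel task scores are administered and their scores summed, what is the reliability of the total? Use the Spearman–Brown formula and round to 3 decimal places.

0.771

ρ_k = kρ / (1 + (k−1)ρ) = 6·0.36 / (1 + 5·0.36) = 2.160 / 2.800 = 0.771.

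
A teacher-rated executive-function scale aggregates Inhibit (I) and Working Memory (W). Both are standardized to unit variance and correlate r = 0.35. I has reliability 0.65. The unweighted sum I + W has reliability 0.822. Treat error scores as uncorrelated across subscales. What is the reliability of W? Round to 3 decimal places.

Var(I+W) = 2 + 2·0.35 = 2.700.
True-score variance = ρ_I + ρ_W + 2·0.35, so 0.822 = (0.65 + ρ_W + 0.70) / 2.700.
ρ_W = 0.822·2.700 − 0.65 − 0.70 = 0.869.

0.869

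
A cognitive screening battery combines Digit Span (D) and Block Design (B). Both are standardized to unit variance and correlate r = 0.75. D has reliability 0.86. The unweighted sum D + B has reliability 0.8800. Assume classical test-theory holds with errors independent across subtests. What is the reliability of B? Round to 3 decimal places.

Var(D+B) = 2 + 2·0.75 = 3.500.
True-score variance = ρ_D + ρ_B + 2·0.75, so 0.8800 = (0.86 + ρ_B + 1.50) / 3.500.
ρ_B = 0.8800·3.500 − 0.86 − 1.50 = 0.720.

0.720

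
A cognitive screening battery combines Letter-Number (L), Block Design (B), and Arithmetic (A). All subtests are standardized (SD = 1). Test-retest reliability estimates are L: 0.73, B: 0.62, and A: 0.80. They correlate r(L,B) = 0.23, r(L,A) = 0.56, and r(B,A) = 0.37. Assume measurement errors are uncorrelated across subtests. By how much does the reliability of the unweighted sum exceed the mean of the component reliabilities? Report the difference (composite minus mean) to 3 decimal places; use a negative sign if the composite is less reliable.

Var(sum) = 3 + 2.32 = 5.32; true-score variance = 2.15 + 2.32 = 4.47; composite reliability = 0.8402.
Mean component reliability = 0.7167.
Difference = 0.8402 − 0.7167 = 0.124.

0.124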